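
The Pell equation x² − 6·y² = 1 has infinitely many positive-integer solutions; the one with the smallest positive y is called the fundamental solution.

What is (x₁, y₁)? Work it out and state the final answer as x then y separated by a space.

5 2

d=6: √d = [2; 2,4] (ℓ=2, even), read p_1/q_1
k=0  a_k=2  p_k/q_k = 2/1
k=1  a_k=2  p_k/q_k = 5/2
fundamental: x₁=5, y₁=2  (since 25 − 6·4 = 1)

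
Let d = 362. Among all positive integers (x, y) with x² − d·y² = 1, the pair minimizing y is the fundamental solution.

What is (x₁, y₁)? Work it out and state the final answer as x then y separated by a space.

[19; 38] for √362; ℓ=1 ⇒ convergent index 1
i=0: a=19 ⇒ p=19, q=1
i=1: a=38 ⇒ p=723, q=38
→ (723, 38).  Check: 723²=522729, 362·38²=522728, difference 1.

723 38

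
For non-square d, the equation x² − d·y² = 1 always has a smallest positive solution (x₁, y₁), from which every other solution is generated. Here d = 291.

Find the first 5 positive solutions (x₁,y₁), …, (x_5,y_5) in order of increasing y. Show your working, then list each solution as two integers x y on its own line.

290 17
168199 9860
97555130 5718783
56581807201 3316884280
32817350621450 1923787163617

√291 → a₀=17, period (17,34); ℓ=2 even so k=1
step 0: (17, 1)  from 17·(1,0) + (0,1)
step 1: (290, 17)  from 17·(17,1) + (1,0)
fundamental: x₁=290, y₁=17  (since 84100 − 291·289 = 1)
n=2: (290,17)∘(290,17) = (290·290+291·17·17, 290·17+17·290) = (168199,9860)
n=3: (168199,9860)∘(290,17) = (290·168199+291·17·9860, 290·9860+17·168199) = (97555130,5718783)
n=4: (97555130,5718783)∘(290,17) = (290·97555130+291·17·5718783, 290·5718783+17·97555130) = (56581807201,3316884280)
n=5: (56581807201,3316884280)∘(290,17) = (290·56581807201+291·17·3316884280, 290·3316884280+17·56581807201) = (32817350621450,1923787163617)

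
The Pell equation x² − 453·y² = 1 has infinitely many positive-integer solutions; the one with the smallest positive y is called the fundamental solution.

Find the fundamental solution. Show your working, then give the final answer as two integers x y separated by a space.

d=453: √d = [21; 3,1,1,10,14,10,1,1,3,42] (ℓ=10, even), read p_9/q_9
a_0=21:  p_0=21·1+0=21,  q_0=21·0+1=1
a_1=3:  p_1=3·21+1=64,  q_1=3·1+0=3
a_2=1:  p_2=1·64+21=85,  q_2=1·3+1=4
a_3=1:  p_3=1·85+64=149,  q_3=1·4+3=7
a_4=10:  p_4=10·149+85=1575,  q_4=10·7+4=74
a_5=14:  p_5=14·1575+149=22199,  q_5=14·74+7=1043
…
a_7=1:  p_7=1·223565+22199=245764,  q_7=1·10504+1043=11547
a_8=1:  p_8=1·245764+223565=469329,  q_8=1·11547+10504=22051
a_9=3:  p_9=3·469329+245764=1653751,  q_9=3·22051+11547=77700
(x₁, y₁) = (1653751, 77700);  1653751² − 453·77700² = 1 ✓

1653751 77700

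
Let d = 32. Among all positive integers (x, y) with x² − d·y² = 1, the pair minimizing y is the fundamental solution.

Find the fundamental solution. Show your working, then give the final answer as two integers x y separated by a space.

√32 → a₀=5, period (1,1,1,10); ℓ=4 even so k=3
a_0=5:  p_0=5·1+0=5,  q_0=5·0+1=1
a_1=1:  p_1=1·5+1=6,  q_1=1·1+0=1
a_2=1:  p_2=1·6+5=11,  q_2=1·1+1=2
a_3=1:  p_3=1·11+6=17,  q_3=1·2+1=3
(x₁, y₁) = (17, 3);  17² − 32·3² = 1 ✓

17 3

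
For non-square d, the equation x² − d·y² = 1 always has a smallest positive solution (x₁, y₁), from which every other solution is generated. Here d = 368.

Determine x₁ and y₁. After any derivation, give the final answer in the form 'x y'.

1151 60

d=368: √d = [19; 5,2,5,38] (ℓ=4, even), read p_3/q_3
a_0=19:  p_0=19·1+0=19,  q_0=19·0+1=1
a_1=5:  p_1=5·19+1=96,  q_1=5·1+0=5
a_2=2:  p_2=2·96+19=211,  q_2=2·5+1=11
a_3=5:  p_3=5·211+96=1151,  q_3=5·11+5=60
(x₁, y₁) = (1151, 60);  1151² − 368·60² = 1 ✓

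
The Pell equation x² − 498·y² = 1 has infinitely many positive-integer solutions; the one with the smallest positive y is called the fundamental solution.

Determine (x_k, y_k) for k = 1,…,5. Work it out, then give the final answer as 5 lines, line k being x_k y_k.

179777 8056
64639539457 2896567024
23241404969742401 1041472259739240
8356540122426119709697 374465516875386131936
3004627427155559641130652737 134640574453571113022377304

d=498: √d = [22; 3,6,22,6,3,44] (ℓ=6, even), read p_5/q_5
a_0=22:  p_0=22·1+0=22,  q_0=22·0+1=1
a_1=3:  p_1=3·22+1=67,  q_1=3·1+0=3
…
a_4=6:  p_4=6·9395+424=56794,  q_4=6·421+19=2545
a_5=3:  p_5=3·56794+9395=179777,  q_5=3·2545+421=8056
(x₁, y₁) = (179777, 8056);  179777² − 498·8056² = 1 ✓
n=2: (179777,8056)∘(179777,8056) = (179777·179777+498·8056·8056, 179777·8056+8056·179777) = (64639539457,2896567024)
n=3: (64639539457,2896567024)∘(179777,8056) = (179777·64639539457+498·8056·2896567024, 179777·2896567024+8056·64639539457) = (23241404969742401,1041472259739240)
n=4: (23241404969742401,1041472259739240)∘(179777,8056) = (179777·23241404969742401+498·8056·1041472259739240, 179777·1041472259739240+8056·23241404969742401) = (8356540122426119709697,374465516875386131936)
n=5: (8356540122426119709697,374465516875386131936)∘(179777,8056) = (179777·8356540122426119709697+498·8056·374465516875386131936, 179777·374465516875386131936+8056·8356540122426119709697) = (3004627427155559641130652737,134640574453571113022377304)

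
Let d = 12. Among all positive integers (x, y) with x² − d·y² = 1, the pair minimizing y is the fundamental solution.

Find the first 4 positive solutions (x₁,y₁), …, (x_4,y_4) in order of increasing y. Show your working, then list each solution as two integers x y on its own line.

7 2
97 28
1351 390
18817 5432

[3; 2,6] for √12; ℓ=2 ⇒ convergent index 1
k=0  a_k=3  p_k/q_k = 3/1
k=1  a_k=2  p_k/q_k = 7/2
(x₁, y₁) = (7, 2);  7² − 12·2² = 1 ✓
n=2: (7,2)∘(7,2) = (7·7+12·2·2, 7·2+2·7) = (97,28)
n=3: (97,28)∘(7,2) = (7·97+12·2·28, 7·28+2·97) = (1351,390)
n=4: (1351,390)∘(7,2) = (7·1351+12·2·390, 7·390+2·1351) = (18817,5432)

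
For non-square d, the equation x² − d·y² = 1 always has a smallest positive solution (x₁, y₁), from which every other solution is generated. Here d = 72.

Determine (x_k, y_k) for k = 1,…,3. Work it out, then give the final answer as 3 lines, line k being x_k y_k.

17 2
577 68
19601 2310

√72 = [8; 2,16, …], period ℓ=2 (even) → k=1
i=0: a=8 ⇒ p=8, q=1
i=1: a=2 ⇒ p=17, q=2
fundamental: x₁=17, y₁=2  (since 289 − 72·4 = 1)
n=2: (17,2)∘(17,2) = (17·17+72·2·2, 17·2+2·17) = (577,68)
n=3: (577,68)∘(17,2) = (17·577+72·2·68, 17·68+2·577) = (19601,2310)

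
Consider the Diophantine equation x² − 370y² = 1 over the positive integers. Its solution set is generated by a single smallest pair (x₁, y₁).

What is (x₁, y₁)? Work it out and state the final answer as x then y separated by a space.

213859 11118

√370 = [19; 4,4,38, …], period ℓ=3 (odd) → k=5
a_0=19:  p_0=19·1+0=19,  q_0=19·0+1=1
…
a_3=38:  p_3=38·327+77=12503,  q_3=38·17+4=650
a_4=4:  p_4=4·12503+327=50339,  q_4=4·650+17=2617
a_5=4:  p_5=4·50339+12503=213859,  q_5=4·2617+650=11118
(x₁, y₁) = (213859, 11118);  213859² − 370·11118² = 1 ✓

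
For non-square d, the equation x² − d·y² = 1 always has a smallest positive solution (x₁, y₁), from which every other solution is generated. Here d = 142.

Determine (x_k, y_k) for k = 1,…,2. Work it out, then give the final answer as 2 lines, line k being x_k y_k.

[11; 1,10,1,22] for √142; ℓ=4 ⇒ convergent index 3
a_0=11:  p_0=11·1+0=11,  q_0=11·0+1=1
a_1=1:  p_1=1·11+1=12,  q_1=1·1+0=1
a_2=10:  p_2=10·12+11=131,  q_2=10·1+1=11
a_3=1:  p_3=1·131+12=143,  q_3=1·11+1=12
→ (143, 12).  Check: 143²=20449, 142·12²=20448, difference 1.
(143+12√142)^2 = 40897 + 3432√142

143 12
40897 3432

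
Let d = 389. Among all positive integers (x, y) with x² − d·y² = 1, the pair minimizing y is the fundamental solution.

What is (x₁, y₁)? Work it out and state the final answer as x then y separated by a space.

3287049 166660

d=389: √d = [19; 1,2,1,1,1,1,2,1,38] (ℓ=9, odd), read p_17/q_17
step 0: (19, 1)  from 19·(1,0) + (0,1)
step 1: (20, 1)  from 1·(19,1) + (1,0)
step 2: (59, 3)  from 2·(20,1) + (19,1)
…
step 4: (138, 7)  from 1·(79,4) + (59,3)
…
step 7: (927, 47)  from 2·(355,18) + (217,11)
…
step 10: (50925, 2582)  from 1·(49643,2517) + (1282,65)
step 11: (151493, 7681)  from 2·(50925,2582) + (49643,2517)
step 12: (202418, 10263)  from 1·(151493,7681) + (50925,2582)
…
step 15: (910240, 46151)  from 1·(556329,28207) + (353911,17944)
step 16: (2376809, 120509)  from 2·(910240,46151) + (556329,28207)
step 17: (3287049, 166660)  from 1·(2376809,120509) + (910240,46151)
(x₁, y₁) = (3287049, 166660);  3287049² − 389·166660² = 1 ✓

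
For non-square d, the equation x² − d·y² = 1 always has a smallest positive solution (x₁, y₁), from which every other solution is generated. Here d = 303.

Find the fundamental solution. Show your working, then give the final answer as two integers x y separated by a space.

d=303: √d = [17; 2,2,5,2,2,34] (ℓ=6, even), read p_5/q_5
i=0: a=17 ⇒ p=17, q=1
i=1: a=2 ⇒ p=35, q=2
i=2: a=2 ⇒ p=87, q=5
i=3: a=5 ⇒ p=470, q=27
i=4: a=2 ⇒ p=1027, q=59
i=5: a=2 ⇒ p=2524, q=145
fundamental: x₁=2524, y₁=145  (since 6370576 − 303·21025 = 1)

2524 145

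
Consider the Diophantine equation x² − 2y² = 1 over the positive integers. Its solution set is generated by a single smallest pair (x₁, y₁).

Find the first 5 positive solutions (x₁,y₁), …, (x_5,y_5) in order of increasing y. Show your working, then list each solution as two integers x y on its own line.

d=2: √d = [1; 2] (ℓ=1, odd), read p_1/q_1
i=0: a=1 ⇒ p=1, q=1
i=1: a=2 ⇒ p=3, q=2
(x₁, y₁) = (3, 2);  3² − 2·2² = 1 ✓
(x_2, y_2) = (3·3 + 2·2·2, 3·2 + 2·3) = (17, 12)
(x_3, y_3) = (3·17 + 2·2·12, 3·12 + 2·17) = (99, 70)
(x_4, y_4) = (3·99 + 2·2·70, 3·70 + 2·99) = (577, 408)
(x_5, y_5) = (3·577 + 2·2·408, 3·408 + 2·577) = (3363, 2378)

3 2
17 12
99 70
577 408
3363 2378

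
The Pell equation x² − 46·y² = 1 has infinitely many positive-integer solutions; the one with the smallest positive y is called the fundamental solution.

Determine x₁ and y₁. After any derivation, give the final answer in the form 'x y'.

[6; 1,3,1,1,2,6,2,1,1,3,1,12] for √46; ℓ=12 ⇒ convergent index 11
a_0=6:  p_0=6·1+0=6,  q_0=6·0+1=1
a_1=1:  p_1=1·6+1=7,  q_1=1·1+0=1
…
a_6=6:  p_6=6·156+61=997,  q_6=6·23+9=147
a_7=2:  p_7=2·997+156=2150,  q_7=2·147+23=317
…
a_9=1:  p_9=1·3147+2150=5297,  q_9=1·464+317=781
a_10=3:  p_10=3·5297+3147=19038,  q_10=3·781+464=2807
a_11=1:  p_11=1·19038+5297=24335,  q_11=1·2807+781=3588
→ (24335, 3588).  Check: 24335²=592192225, 46·3588²=592192224, difference 1.

24335 3588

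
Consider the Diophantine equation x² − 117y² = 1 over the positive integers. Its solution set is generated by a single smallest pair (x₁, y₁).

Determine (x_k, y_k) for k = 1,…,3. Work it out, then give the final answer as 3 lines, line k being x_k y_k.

649 60
842401 77880
1093435849 101088180

√117 → a₀=10, period (1,4,2,4,1,20); ℓ=6 even so k=5
step 0: (10, 1)  from 10·(1,0) + (0,1)
step 1: (11, 1)  from 1·(10,1) + (1,0)
step 2: (54, 5)  from 4·(11,1) + (10,1)
…
step 4: (530, 49)  from 4·(119,11) + (54,5)
step 5: (649, 60)  from 1·(530,49) + (119,11)
→ (649, 60).  Check: 649²=421201, 117·60²=421200, difference 1.
n=2: (649,60)∘(649,60) = (649·649+117·60·60, 649·60+60·649) = (842401,77880)
n=3: (842401,77880)∘(649,60) = (649·842401+117·60·77880, 649·77880+60·842401) = (1093435849,101088180)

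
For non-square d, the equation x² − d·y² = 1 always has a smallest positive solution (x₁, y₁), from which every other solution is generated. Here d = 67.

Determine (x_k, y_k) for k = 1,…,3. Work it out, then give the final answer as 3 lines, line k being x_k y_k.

√67 = [8; 5,2,1,1,7,1,1,2,5,16, …], period ℓ=10 (even) → k=9
k=0  a_k=8  p_k/q_k = 8/1
…
k=8  a_k=2  p_k/q_k = 9053/1106
k=9  a_k=5  p_k/q_k = 48842/5967
fundamental: x₁=48842, y₁=5967  (since 2385540964 − 67·35605089 = 1)
n=2: (48842,5967)∘(48842,5967) = (48842·48842+67·5967·5967, 48842·5967+5967·48842) = (4771081927,582880428)
n=3: (4771081927,582880428)∘(48842,5967) = (48842·4771081927+67·5967·582880428, 48842·582880428+5967·4771081927) = (466058366908226,56938091722785)

48842 5967
4771081927 582880428
466058366908226 56938091722785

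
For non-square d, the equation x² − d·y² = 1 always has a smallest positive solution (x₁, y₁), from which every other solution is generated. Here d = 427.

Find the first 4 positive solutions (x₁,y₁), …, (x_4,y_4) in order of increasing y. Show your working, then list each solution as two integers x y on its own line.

62 3
7687 372
953126 46125
118179937 5719128

√427 → a₀=20, period (1,1,1,40); ℓ=4 even so k=3
step 0: (20, 1)  from 20·(1,0) + (0,1)
step 1: (21, 1)  from 1·(20,1) + (1,0)
step 2: (41, 2)  from 1·(21,1) + (20,1)
step 3: (62, 3)  from 1·(41,2) + (21,1)
→ (62, 3).  Check: 62²=3844, 427·3²=3843, difference 1.
n=2: (62,3)∘(62,3) = (62·62+427·3·3, 62·3+3·62) = (7687,372)
n=3: (7687,372)∘(62,3) = (62·7687+427·3·372, 62·372+3·7687) = (953126,46125)
n=4: (953126,46125)∘(62,3) = (62·953126+427·3·46125, 62·46125+3·953126) = (118179937,5719128)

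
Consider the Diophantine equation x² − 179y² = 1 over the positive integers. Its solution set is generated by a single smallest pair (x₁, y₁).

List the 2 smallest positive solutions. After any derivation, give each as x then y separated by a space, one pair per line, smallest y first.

[13; 2,1,1,1,3,…,1,2,26] for √179; ℓ=14 ⇒ convergent index 13
a_0=13:  p_0=13·1+0=13,  q_0=13·0+1=1
…
a_3=1:  p_3=1·40+27=67,  q_3=1·3+2=5
…
a_5=3:  p_5=3·107+67=388,  q_5=3·8+5=29
a_6=5:  p_6=5·388+107=2047,  q_6=5·29+8=153
a_7=13:  p_7=13·2047+388=26999,  q_7=13·153+29=2018
a_8=5:  p_8=5·26999+2047=137042,  q_8=5·2018+153=10243
a_9=3:  p_9=3·137042+26999=438125,  q_9=3·10243+2018=32747
a_10=1:  p_10=1·438125+137042=575167,  q_10=1·32747+10243=42990
a_11=1:  p_11=1·575167+438125=1013292,  q_11=1·42990+32747=75737
a_12=1:  p_12=1·1013292+575167=1588459,  q_12=1·75737+42990=118727
a_13=2:  p_13=2·1588459+1013292=4190210,  q_13=2·118727+75737=313191
fundamental: x₁=4190210, y₁=313191  (since 17557859844100 − 179·98088602481 = 1)
(x_2, y_2) = (4190210·4190210 + 179·313191·313191, 4190210·313191 + 313191·4190210) = (35115719688199, 2624672120220)

4190210 313191
35115719688199 2624672120220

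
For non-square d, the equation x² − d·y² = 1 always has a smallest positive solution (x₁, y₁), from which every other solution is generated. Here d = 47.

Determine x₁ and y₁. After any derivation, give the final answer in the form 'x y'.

48 7

d=47: √d = [6; 1,5,1,12] (ℓ=4, even), read p_3/q_3
k=0  a_k=6  p_k/q_k = 6/1
k=1  a_k=1  p_k/q_k = 7/1
k=2  a_k=5  p_k/q_k = 41/6
k=3  a_k=1  p_k/q_k = 48/7
fundamental: x₁=48, y₁=7  (since 2304 − 47·49 = 1)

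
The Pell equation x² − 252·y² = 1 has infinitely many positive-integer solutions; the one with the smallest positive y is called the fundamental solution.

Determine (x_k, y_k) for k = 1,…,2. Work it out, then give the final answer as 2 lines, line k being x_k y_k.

127 8
32257 2032

√252 = [15; 1,6,1,30, …], period ℓ=4 (even) → k=3
a_0=15:  p_0=15·1+0=15,  q_0=15·0+1=1
a_1=1:  p_1=1·15+1=16,  q_1=1·1+0=1
a_2=6:  p_2=6·16+15=111,  q_2=6·1+1=7
a_3=1:  p_3=1·111+16=127,  q_3=1·7+1=8
fundamental: x₁=127, y₁=8  (since 16129 − 252·64 = 1)
(127+8√252)^2 = 32257 + 2032√252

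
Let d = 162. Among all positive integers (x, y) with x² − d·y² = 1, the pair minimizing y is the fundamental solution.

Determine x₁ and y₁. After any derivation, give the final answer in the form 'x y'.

d=162: √d = [12; 1,2,1,2,12,2,1,2,1,24] (ℓ=10, even), read p_9/q_9
i=0: a=12 ⇒ p=12, q=1
…
i=2: a=2 ⇒ p=38, q=3
i=3: a=1 ⇒ p=51, q=4
i=4: a=2 ⇒ p=140, q=11
i=5: a=12 ⇒ p=1731, q=136
i=6: a=2 ⇒ p=3602, q=283
i=7: a=1 ⇒ p=5333, q=419
i=8: a=2 ⇒ p=14268, q=1121
i=9: a=1 ⇒ p=19601, q=1540
fundamental: x₁=19601, y₁=1540  (since 384199201 − 162·2371600 = 1)

19601 1540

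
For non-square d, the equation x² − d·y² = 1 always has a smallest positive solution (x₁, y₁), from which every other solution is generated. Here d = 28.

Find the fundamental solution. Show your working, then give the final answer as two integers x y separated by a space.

127 24

[5; 3,2,3,10] for √28; ℓ=4 ⇒ convergent index 3
i=0: a=5 ⇒ p=5, q=1
…
i=2: a=2 ⇒ p=37, q=7
i=3: a=3 ⇒ p=127, q=24
(x₁, y₁) = (127, 24);  127² − 28·24² = 1 ✓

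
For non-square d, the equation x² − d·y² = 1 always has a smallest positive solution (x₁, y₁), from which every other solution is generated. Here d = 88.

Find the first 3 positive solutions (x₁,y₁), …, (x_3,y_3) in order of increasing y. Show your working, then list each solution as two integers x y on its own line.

197 21
77617 8274
30580901 3259935

√88 = [9; 2,1,1,1,2,18, …], period ℓ=6 (even) → k=5
k=0  a_k=9  p_k/q_k = 9/1
k=1  a_k=2  p_k/q_k = 19/2
k=2  a_k=1  p_k/q_k = 28/3
k=3  a_k=1  p_k/q_k = 47/5
k=4  a_k=1  p_k/q_k = 75/8
k=5  a_k=2  p_k/q_k = 197/21
(x₁, y₁) = (197, 21);  197² − 88·21² = 1 ✓
(x_2, y_2) = (197·197 + 88·21·21, 197·21 + 21·197) = (77617, 8274)
(x_3, y_3) = (197·77617 + 88·21·8274, 197·8274 + 21·77617) = (30580901, 3259935)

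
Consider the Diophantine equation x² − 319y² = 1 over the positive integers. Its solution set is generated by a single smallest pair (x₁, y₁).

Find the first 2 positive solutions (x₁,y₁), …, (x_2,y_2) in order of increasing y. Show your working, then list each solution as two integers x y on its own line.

√319 = [17; 1,6,5,1,4,…,6,1,34, …], period ℓ=14 (even) → k=13
i=0: a=17 ⇒ p=17, q=1
i=1: a=1 ⇒ p=18, q=1
i=2: a=6 ⇒ p=125, q=7
…
i=4: a=1 ⇒ p=768, q=43
…
i=6: a=3 ⇒ p=11913, q=667
i=7: a=1 ⇒ p=15628, q=875
i=8: a=3 ⇒ p=58797, q=3292
i=9: a=4 ⇒ p=250816, q=14043
i=10: a=1 ⇒ p=309613, q=17335
i=11: a=5 ⇒ p=1798881, q=100718
i=12: a=6 ⇒ p=11102899, q=621643
i=13: a=1 ⇒ p=12901780, q=722361
fundamental: x₁=12901780, y₁=722361  (since 166455927168400 − 319·521805414321 = 1)
k=2:  x_2 = 12901780·12901780+319·722361·722361 = 332911854336799,  y_2 = 12901780·722361+722361·12901780 = 18639485405160

12901780 722361
332911854336799 18639485405160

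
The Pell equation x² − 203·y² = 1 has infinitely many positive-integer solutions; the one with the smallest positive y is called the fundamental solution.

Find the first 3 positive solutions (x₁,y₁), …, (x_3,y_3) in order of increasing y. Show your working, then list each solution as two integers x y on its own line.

[14; 4,28] for √203; ℓ=2 ⇒ convergent index 1
a_0=14:  p_0=14·1+0=14,  q_0=14·0+1=1
a_1=4:  p_1=4·14+1=57,  q_1=4·1+0=4
(x₁, y₁) = (57, 4);  57² − 203·4² = 1 ✓
k=2:  x_2 = 57·57+203·4·4 = 6497,  y_2 = 57·4+4·57 = 456
k=3:  x_3 = 57·6497+203·4·456 = 740601,  y_3 = 57·456+4·6497 = 51980

57 4
6497 456
740601 51980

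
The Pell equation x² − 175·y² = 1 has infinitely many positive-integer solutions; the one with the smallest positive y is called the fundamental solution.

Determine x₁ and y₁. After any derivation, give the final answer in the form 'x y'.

d=175: √d = [13; 4,2,1,2,4,26] (ℓ=6, even), read p_5/q_5
i=0: a=13 ⇒ p=13, q=1
…
i=2: a=2 ⇒ p=119, q=9
i=3: a=1 ⇒ p=172, q=13
i=4: a=2 ⇒ p=463, q=35
i=5: a=4 ⇒ p=2024, q=153
(x₁, y₁) = (2024, 153);  2024² − 175·153² = 1 ✓

2024 153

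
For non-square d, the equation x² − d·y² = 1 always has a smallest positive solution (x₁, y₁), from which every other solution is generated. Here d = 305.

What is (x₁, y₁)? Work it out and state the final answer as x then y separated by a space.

489 28

d=305: √d = [17; 2,6,2,34] (ℓ=4, even), read p_3/q_3
a_0=17:  p_0=17·1+0=17,  q_0=17·0+1=1
a_1=2:  p_1=2·17+1=35,  q_1=2·1+0=2
a_2=6:  p_2=6·35+17=227,  q_2=6·2+1=13
a_3=2:  p_3=2·227+35=489,  q_3=2·13+2=28
(x₁, y₁) = (489, 28);  489² − 305·28² = 1 ✓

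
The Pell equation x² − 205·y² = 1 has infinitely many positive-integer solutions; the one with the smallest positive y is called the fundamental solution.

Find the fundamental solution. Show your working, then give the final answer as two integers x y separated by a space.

39689 2772

√205 = [14; 3,6,1,4,1,6,3,28, …], period ℓ=8 (even) → k=7
k=0  a_k=14  p_k/q_k = 14/1
k=1  a_k=3  p_k/q_k = 43/3
k=2  a_k=6  p_k/q_k = 272/19
…
k=4  a_k=4  p_k/q_k = 1532/107
k=5  a_k=1  p_k/q_k = 1847/129
k=6  a_k=6  p_k/q_k = 12614/881
k=7  a_k=3  p_k/q_k = 39689/2772
→ (39689, 2772).  Check: 39689²=1575216721, 205·2772²=1575216720, difference 1.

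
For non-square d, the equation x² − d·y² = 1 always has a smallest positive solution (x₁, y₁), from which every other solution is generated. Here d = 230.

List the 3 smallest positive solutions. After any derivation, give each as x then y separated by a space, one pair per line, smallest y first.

√230 → a₀=15, period (6,30); ℓ=2 even so k=1
k=0  a_k=15  p_k/q_k = 15/1
k=1  a_k=6  p_k/q_k = 91/6
→ (91, 6).  Check: 91²=8281, 230·6²=8280, difference 1.
(x_2, y_2) = (91·91 + 230·6·6, 91·6 + 6·91) = (16561, 1092)
(x_3, y_3) = (91·16561 + 230·6·1092, 91·1092 + 6·16561) = (3014011, 198738)

91 6
16561 1092
3014011 198738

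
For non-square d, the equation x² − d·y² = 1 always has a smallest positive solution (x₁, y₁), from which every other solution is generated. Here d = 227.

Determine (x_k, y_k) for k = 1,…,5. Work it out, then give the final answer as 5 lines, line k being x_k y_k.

226 15
102151 6780
46172026 3064545
20869653601 1385167560
9433037255626 626092672575

√227 = [15; 15,30, …], period ℓ=2 (even) → k=1
a_0=15:  p_0=15·1+0=15,  q_0=15·0+1=1
a_1=15:  p_1=15·15+1=226,  q_1=15·1+0=15
fundamental: x₁=226, y₁=15  (since 51076 − 227·225 = 1)
k=2:  x_2 = 226·226+227·15·15 = 102151,  y_2 = 226·15+15·226 = 6780
k=3:  x_3 = 226·102151+227·15·6780 = 46172026,  y_3 = 226·6780+15·102151 = 3064545
k=4:  x_4 = 226·46172026+227·15·3064545 = 20869653601,  y_4 = 226·3064545+15·46172026 = 1385167560
k=5:  x_5 = 226·20869653601+227·15·1385167560 = 9433037255626,  y_5 = 226·1385167560+15·20869653601 = 626092672575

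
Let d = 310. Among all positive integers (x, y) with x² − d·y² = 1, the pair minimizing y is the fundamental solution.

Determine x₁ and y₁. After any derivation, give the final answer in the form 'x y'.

848719 48204

√310 = [17; 1,1,1,1,5,…,1,1,34, …], period ℓ=16 (even) → k=15
i=0: a=17 ⇒ p=17, q=1
i=1: a=1 ⇒ p=18, q=1
…
i=3: a=1 ⇒ p=53, q=3
i=4: a=1 ⇒ p=88, q=5
…
i=7: a=1 ⇒ p=2060, q=117
i=8: a=2 ⇒ p=5687, q=323
i=9: a=1 ⇒ p=7747, q=440
i=10: a=3 ⇒ p=28928, q=1643
i=11: a=5 ⇒ p=152387, q=8655
i=12: a=1 ⇒ p=181315, q=10298
i=13: a=1 ⇒ p=333702, q=18953
i=14: a=1 ⇒ p=515017, q=29251
i=15: a=1 ⇒ p=848719, q=48204
→ (848719, 48204).  Check: 848719²=720323940961, 310·48204²=720323940960, difference 1.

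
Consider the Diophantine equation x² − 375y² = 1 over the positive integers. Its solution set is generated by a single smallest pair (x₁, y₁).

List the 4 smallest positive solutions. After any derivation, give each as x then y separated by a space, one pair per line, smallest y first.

√375 → a₀=19, period (2,1,2,1,5,1,2,1,2,38); ℓ=10 even so k=9
a_0=19:  p_0=19·1+0=19,  q_0=19·0+1=1
a_1=2:  p_1=2·19+1=39,  q_1=2·1+0=2
a_2=1:  p_2=1·39+19=58,  q_2=1·2+1=3
a_3=2:  p_3=2·58+39=155,  q_3=2·3+2=8
a_4=1:  p_4=1·155+58=213,  q_4=1·8+3=11
a_5=5:  p_5=5·213+155=1220,  q_5=5·11+8=63
a_6=1:  p_6=1·1220+213=1433,  q_6=1·63+11=74
a_7=2:  p_7=2·1433+1220=4086,  q_7=2·74+63=211
a_8=1:  p_8=1·4086+1433=5519,  q_8=1·211+74=285
a_9=2:  p_9=2·5519+4086=15124,  q_9=2·285+211=781
→ (15124, 781).  Check: 15124²=228735376, 375·781²=228735375, difference 1.
k=2:  x_2 = 15124·15124+375·781·781 = 457470751,  y_2 = 15124·781+781·15124 = 23623688
k=3:  x_3 = 15124·457470751+375·781·23623688 = 13837575261124,  y_3 = 15124·23623688+781·457470751 = 714569313843
k=4:  x_4 = 15124·13837575261124+375·781·714569313843 = 418558976041008001,  y_4 = 15124·714569313843+781·13837575261124 = 21614292581499376

15124 781
457470751 23623688
13837575261124 714569313843
418558976041008001 21614292581499376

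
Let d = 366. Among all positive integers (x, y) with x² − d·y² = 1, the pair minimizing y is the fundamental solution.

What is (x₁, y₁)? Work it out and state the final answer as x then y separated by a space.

d=366: √d = [19; 7,1,1,1,2,12,2,1,1,1,7,38] (ℓ=12, even), read p_11/q_11
k=0  a_k=19  p_k/q_k = 19/1
…
k=2  a_k=1  p_k/q_k = 153/8
…
k=4  a_k=1  p_k/q_k = 440/23
k=5  a_k=2  p_k/q_k = 1167/61
k=6  a_k=12  p_k/q_k = 14444/755
k=7  a_k=2  p_k/q_k = 30055/1571
k=8  a_k=1  p_k/q_k = 44499/2326
…
k=10  a_k=1  p_k/q_k = 119053/6223
k=11  a_k=7  p_k/q_k = 907925/47458
(x₁, y₁) = (907925, 47458);  907925² − 366·47458² = 1 ✓

907925 47458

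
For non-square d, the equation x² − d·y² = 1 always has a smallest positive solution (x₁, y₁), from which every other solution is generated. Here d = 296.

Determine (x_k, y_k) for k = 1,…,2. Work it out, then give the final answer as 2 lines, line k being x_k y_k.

√296 → a₀=17, period (4,1,7,1,4,34); ℓ=6 even so k=5
step 0: (17, 1)  from 17·(1,0) + (0,1)
step 1: (69, 4)  from 4·(17,1) + (1,0)
step 2: (86, 5)  from 1·(69,4) + (17,1)
step 3: (671, 39)  from 7·(86,5) + (69,4)
step 4: (757, 44)  from 1·(671,39) + (86,5)
step 5: (3699, 215)  from 4·(757,44) + (671,39)
fundamental: x₁=3699, y₁=215  (since 13682601 − 296·46225 = 1)
k=2:  x_2 = 3699·3699+296·215·215 = 27365201,  y_2 = 3699·215+215·3699 = 1590570

3699 215
27365201 1590570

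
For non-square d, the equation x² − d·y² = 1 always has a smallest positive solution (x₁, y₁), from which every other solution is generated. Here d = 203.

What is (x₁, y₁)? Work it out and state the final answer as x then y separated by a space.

√203 = [14; 4,28, …], period ℓ=2 (even) → k=1
k=0  a_k=14  p_k/q_k = 14/1
k=1  a_k=4  p_k/q_k = 57/4
(x₁, y₁) = (57, 4);  57² − 203·4² = 1 ✓

57 4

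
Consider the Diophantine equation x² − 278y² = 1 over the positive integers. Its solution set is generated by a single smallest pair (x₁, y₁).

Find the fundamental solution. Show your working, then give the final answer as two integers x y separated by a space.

[16; 1,2,16,2,1,32] for √278; ℓ=6 ⇒ convergent index 5
a_0=16:  p_0=16·1+0=16,  q_0=16·0+1=1
…
a_2=2:  p_2=2·17+16=50,  q_2=2·1+1=3
…
a_4=2:  p_4=2·817+50=1684,  q_4=2·49+3=101
a_5=1:  p_5=1·1684+817=2501,  q_5=1·101+49=150
fundamental: x₁=2501, y₁=150  (since 6255001 − 278·22500 = 1)

2501 150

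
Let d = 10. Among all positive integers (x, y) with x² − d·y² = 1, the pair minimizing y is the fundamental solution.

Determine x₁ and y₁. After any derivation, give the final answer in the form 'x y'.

19 6

√10 = [3; 6, …], period ℓ=1 (odd) → k=1
k=0  a_k=3  p_k/q_k = 3/1
k=1  a_k=6  p_k/q_k = 19/6
→ (19, 6).  Check: 19²=361, 10·6²=360, difference 1.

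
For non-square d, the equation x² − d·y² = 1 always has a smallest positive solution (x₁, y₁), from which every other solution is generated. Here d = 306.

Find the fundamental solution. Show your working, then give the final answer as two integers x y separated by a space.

35 2

[17; 2,34] for √306; ℓ=2 ⇒ convergent index 1
k=0  a_k=17  p_k/q_k = 17/1
k=1  a_k=2  p_k/q_k = 35/2
(x₁, y₁) = (35, 2);  35² − 306·2² = 1 ✓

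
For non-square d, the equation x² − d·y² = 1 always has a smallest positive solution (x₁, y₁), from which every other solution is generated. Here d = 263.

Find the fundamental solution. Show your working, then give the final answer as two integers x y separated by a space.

139128 8579

√263 → a₀=16, period (4,1,1,1,1,15,1,1,1,1,4,32); ℓ=12 even so k=11
k=0  a_k=16  p_k/q_k = 16/1
…
k=2  a_k=1  p_k/q_k = 81/5
k=3  a_k=1  p_k/q_k = 146/9
k=4  a_k=1  p_k/q_k = 227/14
…
k=6  a_k=15  p_k/q_k = 5822/359
k=7  a_k=1  p_k/q_k = 6195/382
k=8  a_k=1  p_k/q_k = 12017/741
k=9  a_k=1  p_k/q_k = 18212/1123
k=10  a_k=1  p_k/q_k = 30229/1864
k=11  a_k=4  p_k/q_k = 139128/8579
(x₁, y₁) = (139128, 8579);  139128² − 263·8579² = 1 ✓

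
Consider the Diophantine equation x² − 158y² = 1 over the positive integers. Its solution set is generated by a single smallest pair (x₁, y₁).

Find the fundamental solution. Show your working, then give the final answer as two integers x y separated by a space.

d=158: √d = [12; 1,1,3,12,3,1,1,24] (ℓ=8, even), read p_7/q_7
k=0  a_k=12  p_k/q_k = 12/1
…
k=3  a_k=3  p_k/q_k = 88/7
k=4  a_k=12  p_k/q_k = 1081/86
k=5  a_k=3  p_k/q_k = 3331/265
k=6  a_k=1  p_k/q_k = 4412/351
k=7  a_k=1  p_k/q_k = 7743/616
→ (7743, 616).  Check: 7743²=59954049, 158·616²=59954048, difference 1.

7743 616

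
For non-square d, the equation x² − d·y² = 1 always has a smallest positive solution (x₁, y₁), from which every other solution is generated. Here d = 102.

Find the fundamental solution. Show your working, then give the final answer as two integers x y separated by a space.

√102 → a₀=10, period (10,20); ℓ=2 even so k=1
k=0  a_k=10  p_k/q_k = 10/1
k=1  a_k=10  p_k/q_k = 101/10
fundamental: x₁=101, y₁=10  (since 10201 − 102·100 = 1)

101 10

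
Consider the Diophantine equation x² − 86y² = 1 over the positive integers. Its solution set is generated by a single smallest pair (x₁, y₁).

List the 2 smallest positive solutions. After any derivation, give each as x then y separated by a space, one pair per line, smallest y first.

10405 1122
216528049 23348820

d=86: √d = [9; 3,1,1,1,8,1,1,1,3,18] (ℓ=10, even), read p_9/q_9
i=0: a=9 ⇒ p=9, q=1
…
i=7: a=1 ⇒ p=1864, q=201
i=8: a=1 ⇒ p=2847, q=307
i=9: a=3 ⇒ p=10405, q=1122
→ (10405, 1122).  Check: 10405²=108264025, 86·1122²=108264024, difference 1.
(x_2, y_2) = (10405·10405 + 86·1122·1122, 10405·1122 + 1122·10405) = (216528049, 23348820)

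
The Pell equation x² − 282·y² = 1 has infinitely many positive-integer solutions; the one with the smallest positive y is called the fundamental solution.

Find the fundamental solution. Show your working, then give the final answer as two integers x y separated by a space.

d=282: √d = [16; 1,3,1,4,1,3,1,32] (ℓ=8, even), read p_7/q_7
step 0: (16, 1)  from 16·(1,0) + (0,1)
step 1: (17, 1)  from 1·(16,1) + (1,0)
…
step 3: (84, 5)  from 1·(67,4) + (17,1)
step 4: (403, 24)  from 4·(84,5) + (67,4)
step 5: (487, 29)  from 1·(403,24) + (84,5)
step 6: (1864, 111)  from 3·(487,29) + (403,24)
step 7: (2351, 140)  from 1·(1864,111) + (487,29)
fundamental: x₁=2351, y₁=140  (since 5527201 − 282·19600 = 1)

2351 140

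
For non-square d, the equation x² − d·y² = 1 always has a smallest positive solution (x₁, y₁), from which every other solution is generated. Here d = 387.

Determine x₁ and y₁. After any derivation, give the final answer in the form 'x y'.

3482 177

√387 = [19; 1,2,19,2,1,38, …], period ℓ=6 (even) → k=5
i=0: a=19 ⇒ p=19, q=1
i=1: a=1 ⇒ p=20, q=1
i=2: a=2 ⇒ p=59, q=3
i=3: a=19 ⇒ p=1141, q=58
i=4: a=2 ⇒ p=2341, q=119
i=5: a=1 ⇒ p=3482, q=177
fundamental: x₁=3482, y₁=177  (since 12124324 − 387·31329 = 1)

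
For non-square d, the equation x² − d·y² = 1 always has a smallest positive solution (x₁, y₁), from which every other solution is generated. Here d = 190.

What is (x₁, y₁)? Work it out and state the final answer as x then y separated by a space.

52021 3774

d=190: √d = [13; 1,3,1,1,1,…,3,1,26] (ℓ=14, even), read p_13/q_13
step 0: (13, 1)  from 13·(1,0) + (0,1)
step 1: (14, 1)  from 1·(13,1) + (1,0)
step 2: (55, 4)  from 3·(14,1) + (13,1)
step 3: (69, 5)  from 1·(55,4) + (14,1)
step 4: (124, 9)  from 1·(69,5) + (55,4)
…
step 6: (510, 37)  from 2·(193,14) + (124,9)
step 7: (1213, 88)  from 2·(510,37) + (193,14)
step 8: (2936, 213)  from 2·(1213,88) + (510,37)
step 9: (4149, 301)  from 1·(2936,213) + (1213,88)
step 10: (7085, 514)  from 1·(4149,301) + (2936,213)
…
step 12: (40787, 2959)  from 3·(11234,815) + (7085,514)
step 13: (52021, 3774)  from 1·(40787,2959) + (11234,815)
fundamental: x₁=52021, y₁=3774  (since 2706184441 − 190·14243076 = 1)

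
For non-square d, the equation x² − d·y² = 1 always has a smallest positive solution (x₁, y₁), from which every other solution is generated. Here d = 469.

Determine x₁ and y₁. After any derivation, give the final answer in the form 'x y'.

[21; 1,1,1,10,6,10,1,1,1,42] for √469; ℓ=10 ⇒ convergent index 9
k=0  a_k=21  p_k/q_k = 21/1
…
k=2  a_k=1  p_k/q_k = 43/2
…
k=5  a_k=6  p_k/q_k = 4223/195
k=6  a_k=10  p_k/q_k = 42923/1982
k=7  a_k=1  p_k/q_k = 47146/2177
k=8  a_k=1  p_k/q_k = 90069/4159
k=9  a_k=1  p_k/q_k = 137215/6336
(x₁, y₁) = (137215, 6336);  137215² − 469·6336² = 1 ✓

137215 6336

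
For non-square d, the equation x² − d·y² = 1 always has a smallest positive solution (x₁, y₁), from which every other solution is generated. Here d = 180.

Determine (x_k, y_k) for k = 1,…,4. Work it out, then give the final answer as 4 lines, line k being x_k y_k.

[13; 2,2,2,26] for √180; ℓ=4 ⇒ convergent index 3
i=0: a=13 ⇒ p=13, q=1
i=1: a=2 ⇒ p=27, q=2
i=2: a=2 ⇒ p=67, q=5
i=3: a=2 ⇒ p=161, q=12
→ (161, 12).  Check: 161²=25921, 180·12²=25920, difference 1.
(x_2, y_2) = (161·161 + 180·12·12, 161·12 + 12·161) = (51841, 3864)
(x_3, y_3) = (161·51841 + 180·12·3864, 161·3864 + 12·51841) = (16692641, 1244196)
(x_4, y_4) = (161·16692641 + 180·12·1244196, 161·1244196 + 12·16692641) = (5374978561, 400627248)

161 12
51841 3864
16692641 1244196
5374978561 400627248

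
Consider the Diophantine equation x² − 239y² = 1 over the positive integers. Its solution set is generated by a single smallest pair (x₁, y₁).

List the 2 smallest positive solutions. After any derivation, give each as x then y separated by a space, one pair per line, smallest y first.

[15; 2,5,1,2,4,15,4,2,1,5,2,30] for √239; ℓ=12 ⇒ convergent index 11
k=0  a_k=15  p_k/q_k = 15/1
k=1  a_k=2  p_k/q_k = 31/2
k=2  a_k=5  p_k/q_k = 170/11
k=3  a_k=1  p_k/q_k = 201/13
k=4  a_k=2  p_k/q_k = 572/37
…
k=6  a_k=15  p_k/q_k = 37907/2452
…
k=10  a_k=5  p_k/q_k = 2847431/184185
k=11  a_k=2  p_k/q_k = 6195120/400729
fundamental: x₁=6195120, y₁=400729  (since 38379511814400 − 239·160583731441 = 1)
(x_2, y_2) = (6195120·6195120 + 239·400729·400729, 6195120·400729 + 400729·6195120) = (76759023628799, 4965128484960)

6195120 400729
76759023628799 4965128484960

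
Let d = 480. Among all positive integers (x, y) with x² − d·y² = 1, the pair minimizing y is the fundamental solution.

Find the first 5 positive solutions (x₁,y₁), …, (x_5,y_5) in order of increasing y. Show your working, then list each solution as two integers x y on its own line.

241 11
116161 5302
55989361 2555553
26986755841 1231771244
13007560326001 593711184055

√480 → a₀=21, period (1,9,1,42); ℓ=4 even so k=3
k=0  a_k=21  p_k/q_k = 21/1
…
k=2  a_k=9  p_k/q_k = 219/10
k=3  a_k=1  p_k/q_k = 241/11
fundamental: x₁=241, y₁=11  (since 58081 − 480·121 = 1)
k=2:  x_2 = 241·241+480·11·11 = 116161,  y_2 = 241·11+11·241 = 5302
k=3:  x_3 = 241·116161+480·11·5302 = 55989361,  y_3 = 241·5302+11·116161 = 2555553
k=4:  x_4 = 241·55989361+480·11·2555553 = 26986755841,  y_4 = 241·2555553+11·55989361 = 1231771244
k=5:  x_5 = 241·26986755841+480·11·1231771244 = 13007560326001,  y_5 = 241·1231771244+11·26986755841 = 593711184055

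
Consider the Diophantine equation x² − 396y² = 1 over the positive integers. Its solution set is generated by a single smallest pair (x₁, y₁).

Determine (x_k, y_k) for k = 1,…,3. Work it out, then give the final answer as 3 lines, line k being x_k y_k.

199 10
79201 3980
31521799 1584030

√396 = [19; 1,8,1,38, …], period ℓ=4 (even) → k=3
k=0  a_k=19  p_k/q_k = 19/1
…
k=2  a_k=8  p_k/q_k = 179/9
k=3  a_k=1  p_k/q_k = 199/10
(x₁, y₁) = (199, 10);  199² − 396·10² = 1 ✓
(x_2, y_2) = (199·199 + 396·10·10, 199·10 + 10·199) = (79201, 3980)
(x_3, y_3) = (199·79201 + 396·10·3980, 199·3980 + 10·79201) = (31521799, 1584030)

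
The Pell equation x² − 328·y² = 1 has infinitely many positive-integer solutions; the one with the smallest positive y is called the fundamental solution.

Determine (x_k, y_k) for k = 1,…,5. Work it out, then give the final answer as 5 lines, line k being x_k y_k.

√328 = [18; 9,36, …], period ℓ=2 (even) → k=1
step 0: (18, 1)  from 18·(1,0) + (0,1)
step 1: (163, 9)  from 9·(18,1) + (1,0)
→ (163, 9).  Check: 163²=26569, 328·9²=26568, difference 1.
(163+9√328)^2 = 53137 + 2934√328
(163+9√328)^3 = 17322499 + 956475√328
(163+9√328)^4 = 5647081537 + 311807916√328
(163+9√328)^5 = 1840931258563 + 101648424141√328

163 9
53137 2934
17322499 956475
5647081537 311807916
1840931258563 101648424141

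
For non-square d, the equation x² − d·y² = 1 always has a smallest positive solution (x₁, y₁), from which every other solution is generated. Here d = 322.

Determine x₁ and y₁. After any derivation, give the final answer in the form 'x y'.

d=322: √d = [17; 1,16,1,34] (ℓ=4, even), read p_3/q_3
k=0  a_k=17  p_k/q_k = 17/1
…
k=2  a_k=16  p_k/q_k = 305/17
k=3  a_k=1  p_k/q_k = 323/18
→ (323, 18).  Check: 323²=104329, 322·18²=104328, difference 1.

323 18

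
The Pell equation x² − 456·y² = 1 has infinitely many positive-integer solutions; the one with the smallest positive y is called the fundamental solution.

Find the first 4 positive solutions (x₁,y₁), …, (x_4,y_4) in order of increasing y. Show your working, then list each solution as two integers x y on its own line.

√456 → a₀=21, period (2,1,4,1,2,42); ℓ=6 even so k=5
k=0  a_k=21  p_k/q_k = 21/1
…
k=4  a_k=1  p_k/q_k = 363/17
k=5  a_k=2  p_k/q_k = 1025/48
(x₁, y₁) = (1025, 48);  1025² − 456·48² = 1 ✓
(1025+48√456)^2 = 2101249 + 98400√456
(1025+48√456)^3 = 4307559425 + 201719952√456
(1025+48√456)^4 = 8830494720001 + 413525803200√456

1025 48
2101249 98400
4307559425 201719952
8830494720001 413525803200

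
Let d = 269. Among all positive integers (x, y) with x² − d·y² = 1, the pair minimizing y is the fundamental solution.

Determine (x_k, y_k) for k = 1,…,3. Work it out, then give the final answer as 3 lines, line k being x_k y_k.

13449 820
361751201 22056360
9730383791049 593271970460

d=269: √d = [16; 2,2,32] (ℓ=3, odd), read p_5/q_5
step 0: (16, 1)  from 16·(1,0) + (0,1)
step 1: (33, 2)  from 2·(16,1) + (1,0)
step 2: (82, 5)  from 2·(33,2) + (16,1)
…
step 4: (5396, 329)  from 2·(2657,162) + (82,5)
step 5: (13449, 820)  from 2·(5396,329) + (2657,162)
(x₁, y₁) = (13449, 820);  13449² − 269·820² = 1 ✓
(x_2, y_2) = (13449·13449 + 269·820·820, 13449·820 + 820·13449) = (361751201, 22056360)
(x_3, y_3) = (13449·361751201 + 269·820·22056360, 13449·22056360 + 820·361751201) = (9730383791049, 593271970460)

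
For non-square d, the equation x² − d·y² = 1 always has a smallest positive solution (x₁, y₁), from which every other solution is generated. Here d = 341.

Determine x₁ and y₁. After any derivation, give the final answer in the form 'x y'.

10626551 575460

d=341: √d = [18; 2,6,1,8,2,…,6,2,36] (ℓ=14, even), read p_13/q_13
k=0  a_k=18  p_k/q_k = 18/1
k=1  a_k=2  p_k/q_k = 37/2
k=2  a_k=6  p_k/q_k = 240/13
k=3  a_k=1  p_k/q_k = 277/15
k=4  a_k=8  p_k/q_k = 2456/133
…
k=10  a_k=8  p_k/q_k = 641940/34763
k=11  a_k=1  p_k/q_k = 718667/38918
k=12  a_k=6  p_k/q_k = 4953942/268271
k=13  a_k=2  p_k/q_k = 10626551/575460
(x₁, y₁) = (10626551, 575460);  10626551² − 341·575460² = 1 ✓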